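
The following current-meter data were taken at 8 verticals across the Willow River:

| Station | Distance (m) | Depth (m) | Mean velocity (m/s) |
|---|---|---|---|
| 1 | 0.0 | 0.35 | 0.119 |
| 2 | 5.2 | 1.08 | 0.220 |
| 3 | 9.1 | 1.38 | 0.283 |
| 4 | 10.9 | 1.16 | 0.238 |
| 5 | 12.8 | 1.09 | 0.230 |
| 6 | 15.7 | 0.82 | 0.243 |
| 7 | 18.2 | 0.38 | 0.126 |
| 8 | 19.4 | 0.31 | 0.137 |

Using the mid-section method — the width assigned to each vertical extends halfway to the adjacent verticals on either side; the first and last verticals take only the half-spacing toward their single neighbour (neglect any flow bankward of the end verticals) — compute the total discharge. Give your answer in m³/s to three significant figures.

4.07 m³/s

w_1 = (5.2 − 0.0)/2 = 2.6 m; q_1 = 0.119 × 0.35 × 2.6 = 0.1083 m³/s
w_2 = (9.1 − 0.0)/2 = 4.55 m; q_2 = 0.220 × 1.08 × 4.55 = 1.081 m³/s
w_3 = (10.9 − 5.2)/2 = 2.85 m; q_3 = 0.283 × 1.38 × 2.85 = 1.113 m³/s
w_4 = (12.8 − 9.1)/2 = 1.85 m; q_4 = 0.238 × 1.16 × 1.85 = 0.5107 m³/s
w_5 = (15.7 − 10.9)/2 = 2.4 m; q_5 = 0.230 × 1.09 × 2.4 = 0.6017 m³/s
w_6 = (18.2 − 12.8)/2 = 2.7 m; q_6 = 0.243 × 0.82 × 2.7 = 0.5380 m³/s
w_7 = (19.4 − 15.7)/2 = 1.85 m; q_7 = 0.126 × 0.38 × 1.85 = 0.08858 m³/s
w_8 = (19.4 − 18.2)/2 = 0.6 m; q_8 = 0.137 × 0.31 × 0.6 = 0.02548 m³/s
Q = Σ qᵢ = 4.067 m³/s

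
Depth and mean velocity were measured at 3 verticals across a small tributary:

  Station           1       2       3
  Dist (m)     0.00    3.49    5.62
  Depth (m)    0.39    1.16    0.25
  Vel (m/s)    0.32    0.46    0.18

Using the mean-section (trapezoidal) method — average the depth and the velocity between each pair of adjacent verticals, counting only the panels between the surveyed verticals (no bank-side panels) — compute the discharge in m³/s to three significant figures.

Panel 1-2: Δb = 3.49 m, d̄ = (0.39+1.16)/2 = 0.775, v̄ = (0.32+0.46)/2 = 0.39 → q = 3.49×0.775×0.39 = 1.055 m³/s
Panel 2-3: Δb = 2.13 m, d̄ = (1.16+0.25)/2 = 0.705, v̄ = (0.46+0.18)/2 = 0.32 → q = 2.13×0.705×0.32 = 0.4805 m³/s
Q = Σ q = 1.535 m³/s

1.54 m³/s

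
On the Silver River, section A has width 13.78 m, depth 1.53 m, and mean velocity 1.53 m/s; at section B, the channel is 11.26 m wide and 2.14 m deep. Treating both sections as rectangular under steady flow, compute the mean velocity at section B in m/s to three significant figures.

Q = A₁V₁ = (13.78×1.53) × 1.53 = 32.26 m³/s
A₂ = 11.26 × 2.14 = 24.10 m²
V₂ = Q/A₂ = 32.26/24.10 = 1.339 m/s

1.34 m/s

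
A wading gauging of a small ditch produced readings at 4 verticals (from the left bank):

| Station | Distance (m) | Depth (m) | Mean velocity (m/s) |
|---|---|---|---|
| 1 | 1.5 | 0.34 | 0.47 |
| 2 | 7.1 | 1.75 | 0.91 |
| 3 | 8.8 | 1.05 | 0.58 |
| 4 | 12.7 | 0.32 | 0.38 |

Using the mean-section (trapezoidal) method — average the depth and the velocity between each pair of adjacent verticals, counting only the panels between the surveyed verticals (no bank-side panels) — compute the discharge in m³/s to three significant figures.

Panel 1-2: Δb = 5.6 m, d̄ = (0.34+1.75)/2 = 1.045, v̄ = (0.47+0.91)/2 = 0.69 → q = 5.6×1.045×0.69 = 4.038 m³/s
Panel 2-3: Δb = 1.7 m, d̄ = (1.75+1.05)/2 = 1.4, v̄ = (0.91+0.58)/2 = 0.745 → q = 1.7×1.4×0.745 = 1.773 m³/s
Panel 3-4: Δb = 3.9 m, d̄ = (1.05+0.32)/2 = 0.685, v̄ = (0.58+0.38)/2 = 0.48 → q = 3.9×0.685×0.48 = 1.282 m³/s
Q = Σ q = 7.093 m³/s

7.09 m³/s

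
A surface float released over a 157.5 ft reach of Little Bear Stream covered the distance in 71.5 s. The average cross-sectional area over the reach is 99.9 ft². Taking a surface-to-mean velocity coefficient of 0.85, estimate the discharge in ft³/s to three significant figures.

v_surface = L / t̄ = 157.5 / 71.5 = 2.203 ft/s
v_mean = 0.85 × 2.203 = 1.872 ft/s
Q = A × v_mean = 99.9 × 1.872 = 187.1 ft³/s

187 ft³/s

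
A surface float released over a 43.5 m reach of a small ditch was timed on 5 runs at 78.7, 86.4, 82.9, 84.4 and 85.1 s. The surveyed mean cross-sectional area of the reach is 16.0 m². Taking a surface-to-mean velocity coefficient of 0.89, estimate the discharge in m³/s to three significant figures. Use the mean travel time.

7.42 m³/s

t̄ = (78.7 + 86.4 + 82.9 + 84.4 + 85.1) / 5 = 83.5 s
v_surface = L / t̄ = 43.5 / 83.5 = 0.5210 m/s
v_mean = 0.89 × 0.5210 = 0.4637 m/s
Q = A × v_mean = 16.0 × 0.4637 = 7.418 m³/s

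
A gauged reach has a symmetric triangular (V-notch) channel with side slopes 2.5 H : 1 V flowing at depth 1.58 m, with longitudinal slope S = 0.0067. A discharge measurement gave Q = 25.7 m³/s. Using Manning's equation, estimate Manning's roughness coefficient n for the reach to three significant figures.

0.0162

A = z·y² = 2.5×1.58² = 6.241 m²
P = 2y√(1+z²) = 2×1.58×√(1+2.5²) = 8.509 m
R = A/P = 6.241/8.509 = 0.7335 m
n = (1/Q)·A·R^(2/3)·S^(1/2) = (1/25.7) × 6.241 × 0.8133 × 0.08185 = 0.01617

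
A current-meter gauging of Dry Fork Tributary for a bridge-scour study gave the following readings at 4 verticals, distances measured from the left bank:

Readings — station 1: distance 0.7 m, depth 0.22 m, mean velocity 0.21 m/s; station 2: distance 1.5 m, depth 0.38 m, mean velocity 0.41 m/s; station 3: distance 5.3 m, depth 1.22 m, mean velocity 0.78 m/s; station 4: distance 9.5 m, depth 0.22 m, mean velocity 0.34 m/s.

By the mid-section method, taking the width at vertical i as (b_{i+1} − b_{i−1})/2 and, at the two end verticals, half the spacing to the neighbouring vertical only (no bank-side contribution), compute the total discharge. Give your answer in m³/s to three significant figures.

4.34 m³/s

w_1 = (1.5 − 0.7)/2 = 0.4 m; q_1 = 0.21 × 0.22 × 0.4 = 0.01848 m³/s
w_2 = (5.3 − 0.7)/2 = 2.3 m; q_2 = 0.41 × 0.38 × 2.3 = 0.3583 m³/s
w_3 = (9.5 − 1.5)/2 = 4 m; q_3 = 0.78 × 1.22 × 4 = 3.806 m³/s
w_4 = (9.5 − 5.3)/2 = 2.1 m; q_4 = 0.34 × 0.22 × 2.1 = 0.1571 m³/s
Q = Σ qᵢ = 4.340 m³/s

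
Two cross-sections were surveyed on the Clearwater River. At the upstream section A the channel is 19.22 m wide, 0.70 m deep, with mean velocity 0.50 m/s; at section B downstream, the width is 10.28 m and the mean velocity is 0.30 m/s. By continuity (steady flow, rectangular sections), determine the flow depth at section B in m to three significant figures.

Q = A₁V₁ = (19.22×0.70) × 0.50 = 6.727 m³/s
d₂ = Q/(b₂ V₂) = 6.727/(10.28×0.30) = 2.181 m

2.18 m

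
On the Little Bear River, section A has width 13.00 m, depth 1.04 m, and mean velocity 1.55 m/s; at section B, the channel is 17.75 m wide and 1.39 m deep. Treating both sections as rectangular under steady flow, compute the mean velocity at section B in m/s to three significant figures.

Q = A₁V₁ = (13.00×1.04) × 1.55 = 20.96 m³/s
A₂ = 17.75 × 1.39 = 24.67 m²
V₂ = Q/A₂ = 20.96/24.67 = 0.8494 m/s

0.849 m/s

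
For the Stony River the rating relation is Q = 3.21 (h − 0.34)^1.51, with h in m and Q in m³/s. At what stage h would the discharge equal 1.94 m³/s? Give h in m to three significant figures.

1.06 m

h − h₀ = (Q/C)^(1/b) = (1.94/3.21)^(1/1.51) = 0.7164 m
h = 0.34 + 0.7164 = 1.056 m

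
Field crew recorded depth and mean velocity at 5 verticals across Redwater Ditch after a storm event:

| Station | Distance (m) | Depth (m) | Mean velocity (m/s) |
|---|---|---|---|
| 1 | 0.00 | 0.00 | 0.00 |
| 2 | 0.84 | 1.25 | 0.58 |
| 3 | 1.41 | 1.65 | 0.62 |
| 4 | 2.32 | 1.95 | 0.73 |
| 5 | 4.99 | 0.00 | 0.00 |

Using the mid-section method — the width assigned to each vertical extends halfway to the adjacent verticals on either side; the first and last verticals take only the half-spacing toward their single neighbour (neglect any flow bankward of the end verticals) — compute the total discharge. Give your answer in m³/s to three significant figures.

3.82 m³/s

w_2 = (1.41 − 0.00)/2 = 0.705 m; q_2 = 0.58 × 1.25 × 0.705 = 0.5111 m³/s
w_3 = (2.32 − 0.84)/2 = 0.74 m; q_3 = 0.62 × 1.65 × 0.74 = 0.7570 m³/s
w_4 = (4.99 − 1.41)/2 = 1.79 m; q_4 = 0.73 × 1.95 × 1.79 = 2.548 m³/s
Stations 1, 5 contribute zero (depth or velocity is 0).
Q = Σ qᵢ = 3.816 m³/s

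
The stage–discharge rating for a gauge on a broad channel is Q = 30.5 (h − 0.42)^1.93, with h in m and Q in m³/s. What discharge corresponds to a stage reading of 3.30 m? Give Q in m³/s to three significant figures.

235 m³/s

Q = 30.5 × (3.30 − 0.42)^1.93 = 30.5 × 2.88^1.93 = 234.9 m³/s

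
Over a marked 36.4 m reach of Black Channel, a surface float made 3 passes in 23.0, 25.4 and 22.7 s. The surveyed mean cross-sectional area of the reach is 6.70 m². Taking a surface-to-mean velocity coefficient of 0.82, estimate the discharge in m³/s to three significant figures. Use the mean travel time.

t̄ = (23.0 + 25.4 + 22.7) / 3 = 23.7 s
v_surface = L / t̄ = 36.4 / 23.7 = 1.536 m/s
v_mean = 0.82 × 1.536 = 1.259 m/s
Q = A × v_mean = 6.70 × 1.259 = 8.438 m³/s

8.44 m³/s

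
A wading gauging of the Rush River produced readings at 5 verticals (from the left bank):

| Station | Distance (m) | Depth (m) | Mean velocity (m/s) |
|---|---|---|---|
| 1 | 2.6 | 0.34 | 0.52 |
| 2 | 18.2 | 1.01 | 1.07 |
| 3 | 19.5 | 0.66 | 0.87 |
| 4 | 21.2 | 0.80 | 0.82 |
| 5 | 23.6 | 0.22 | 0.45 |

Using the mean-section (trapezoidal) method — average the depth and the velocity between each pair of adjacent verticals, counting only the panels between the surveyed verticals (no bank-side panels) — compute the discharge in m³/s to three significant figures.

Panel 1-2: Δb = 15.6 m, d̄ = (0.34+1.01)/2 = 0.675, v̄ = (0.52+1.07)/2 = 0.795 → q = 15.6×0.675×0.795 = 8.371 m³/s
Panel 2-3: Δb = 1.3 m, d̄ = (1.01+0.66)/2 = 0.835, v̄ = (1.07+0.87)/2 = 0.97 → q = 1.3×0.835×0.97 = 1.053 m³/s
Panel 3-4: Δb = 1.7 m, d̄ = (0.66+0.80)/2 = 0.73, v̄ = (0.87+0.82)/2 = 0.845 → q = 1.7×0.73×0.845 = 1.049 m³/s
Panel 4-5: Δb = 2.4 m, d̄ = (0.80+0.22)/2 = 0.51, v̄ = (0.82+0.45)/2 = 0.635 → q = 2.4×0.51×0.635 = 0.7772 m³/s
Q = Σ q = 11.25 m³/s

11.3 m³/s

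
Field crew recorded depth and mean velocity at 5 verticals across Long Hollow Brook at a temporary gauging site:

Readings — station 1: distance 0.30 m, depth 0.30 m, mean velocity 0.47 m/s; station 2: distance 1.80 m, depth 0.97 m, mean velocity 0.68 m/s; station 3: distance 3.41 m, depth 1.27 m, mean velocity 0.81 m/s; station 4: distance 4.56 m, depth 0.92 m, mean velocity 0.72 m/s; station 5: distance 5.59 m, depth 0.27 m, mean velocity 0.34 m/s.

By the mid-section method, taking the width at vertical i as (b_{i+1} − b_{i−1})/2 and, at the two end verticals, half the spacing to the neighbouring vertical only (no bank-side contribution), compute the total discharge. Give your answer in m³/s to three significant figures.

3.32 m³/s

w_1 = (1.80 − 0.30)/2 = 0.75 m; q_1 = 0.47 × 0.30 × 0.75 = 0.1058 m³/s
w_2 = (3.41 − 0.30)/2 = 1.555 m; q_2 = 0.68 × 0.97 × 1.555 = 1.026 m³/s
w_3 = (4.56 − 1.80)/2 = 1.38 m; q_3 = 0.81 × 1.27 × 1.38 = 1.420 m³/s
w_4 = (5.59 − 3.41)/2 = 1.09 m; q_4 = 0.72 × 0.92 × 1.09 = 0.7220 m³/s
w_5 = (5.59 − 4.56)/2 = 0.515 m; q_5 = 0.34 × 0.27 × 0.515 = 0.04728 m³/s
Q = Σ qᵢ = 3.320 m³/s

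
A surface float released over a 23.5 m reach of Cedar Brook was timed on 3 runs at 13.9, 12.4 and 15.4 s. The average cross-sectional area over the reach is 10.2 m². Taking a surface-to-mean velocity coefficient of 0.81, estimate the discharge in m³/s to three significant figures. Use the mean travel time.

t̄ = (13.9 + 12.4 + 15.4) / 3 = 13.9 s
v_surface = L / t̄ = 23.5 / 13.9 = 1.691 m/s
v_mean = 0.81 × 1.691 = 1.369 m/s
Q = A × v_mean = 10.2 × 1.369 = 13.97 m³/s

14.0 m³/s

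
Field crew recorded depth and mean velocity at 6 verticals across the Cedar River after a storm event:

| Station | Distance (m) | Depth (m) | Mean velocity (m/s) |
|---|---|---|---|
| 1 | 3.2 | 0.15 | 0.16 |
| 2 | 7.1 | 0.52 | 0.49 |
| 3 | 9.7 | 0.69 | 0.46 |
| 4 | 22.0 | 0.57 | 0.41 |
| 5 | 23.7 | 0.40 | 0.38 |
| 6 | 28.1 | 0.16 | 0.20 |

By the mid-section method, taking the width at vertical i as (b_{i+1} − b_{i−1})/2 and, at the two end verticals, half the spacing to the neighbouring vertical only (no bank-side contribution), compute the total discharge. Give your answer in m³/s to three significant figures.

5.41 m³/s

w_1 = (7.1 − 3.2)/2 = 1.95 m; q_1 = 0.16 × 0.15 × 1.95 = 0.04680 m³/s
w_2 = (9.7 − 3.2)/2 = 3.25 m; q_2 = 0.49 × 0.52 × 3.25 = 0.8281 m³/s
w_3 = (22.0 − 7.1)/2 = 7.45 m; q_3 = 0.46 × 0.69 × 7.45 = 2.365 m³/s
w_4 = (23.7 − 9.7)/2 = 7 m; q_4 = 0.41 × 0.57 × 7 = 1.636 m³/s
w_5 = (28.1 − 22.0)/2 = 3.05 m; q_5 = 0.38 × 0.40 × 3.05 = 0.4636 m³/s
w_6 = (28.1 − 23.7)/2 = 2.2 m; q_6 = 0.20 × 0.16 × 2.2 = 0.07040 m³/s
Q = Σ qᵢ = 5.409 m³/s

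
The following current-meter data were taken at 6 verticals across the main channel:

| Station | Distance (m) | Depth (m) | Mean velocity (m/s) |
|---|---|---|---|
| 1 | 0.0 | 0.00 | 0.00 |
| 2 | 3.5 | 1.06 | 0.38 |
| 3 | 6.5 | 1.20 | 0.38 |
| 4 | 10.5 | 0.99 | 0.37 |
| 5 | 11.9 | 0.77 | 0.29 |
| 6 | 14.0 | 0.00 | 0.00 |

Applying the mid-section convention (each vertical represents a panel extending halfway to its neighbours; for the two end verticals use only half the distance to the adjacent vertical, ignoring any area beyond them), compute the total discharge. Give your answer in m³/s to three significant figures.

w_2 = (6.5 − 0.0)/2 = 3.25 m; q_2 = 0.38 × 1.06 × 3.25 = 1.309 m³/s
w_3 = (10.5 − 3.5)/2 = 3.5 m; q_3 = 0.38 × 1.20 × 3.5 = 1.596 m³/s
w_4 = (11.9 − 6.5)/2 = 2.7 m; q_4 = 0.37 × 0.99 × 2.7 = 0.9890 m³/s
w_5 = (14.0 − 10.5)/2 = 1.75 m; q_5 = 0.29 × 0.77 × 1.75 = 0.3908 m³/s
Stations 1, 6 contribute zero (depth or velocity is 0).
Q = Σ qᵢ = 4.285 m³/s

4.28 m³/s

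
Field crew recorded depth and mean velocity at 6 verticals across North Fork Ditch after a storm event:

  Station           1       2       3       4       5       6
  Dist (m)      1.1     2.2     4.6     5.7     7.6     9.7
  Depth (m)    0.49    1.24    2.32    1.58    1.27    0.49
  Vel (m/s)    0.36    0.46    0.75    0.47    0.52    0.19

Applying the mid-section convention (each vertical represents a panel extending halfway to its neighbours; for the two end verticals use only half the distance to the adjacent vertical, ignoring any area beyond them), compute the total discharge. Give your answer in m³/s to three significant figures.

6.67 m³/s

w_1 = (2.2 − 1.1)/2 = 0.55 m; q_1 = 0.36 × 0.49 × 0.55 = 0.09702 m³/s
w_2 = (4.6 − 1.1)/2 = 1.75 m; q_2 = 0.46 × 1.24 × 1.75 = 0.9982 m³/s
w_3 = (5.7 − 2.2)/2 = 1.75 m; q_3 = 0.75 × 2.32 × 1.75 = 3.045 m³/s
w_4 = (7.6 − 4.6)/2 = 1.5 m; q_4 = 0.47 × 1.58 × 1.5 = 1.114 m³/s
w_5 = (9.7 − 5.7)/2 = 2 m; q_5 = 0.52 × 1.27 × 2 = 1.321 m³/s
w_6 = (9.7 − 7.6)/2 = 1.05 m; q_6 = 0.19 × 0.49 × 1.05 = 0.09776 m³/s
Q = Σ qᵢ = 6.673 m³/s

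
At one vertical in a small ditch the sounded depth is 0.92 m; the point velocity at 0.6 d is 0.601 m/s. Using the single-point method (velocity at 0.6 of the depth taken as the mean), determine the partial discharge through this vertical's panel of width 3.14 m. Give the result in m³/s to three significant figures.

1.74 m³/s

v̄ = v₀.₆ = 0.601 m/s
q = v̄ × d × w = 0.6010 × 0.92 × 3.14 = 1.736 m³/s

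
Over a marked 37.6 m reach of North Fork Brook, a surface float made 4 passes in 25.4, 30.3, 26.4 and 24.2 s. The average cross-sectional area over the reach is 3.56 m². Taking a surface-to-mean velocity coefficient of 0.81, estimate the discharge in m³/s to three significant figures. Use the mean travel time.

4.08 m³/s

t̄ = (25.4 + 30.3 + 26.4 + 24.2) / 4 = 26.575 s
v_surface = L / t̄ = 37.6 / 26.575 = 1.415 m/s
v_mean = 0.81 × 1.415 = 1.146 m/s
Q = A × v_mean = 3.56 × 1.146 = 4.080 m³/s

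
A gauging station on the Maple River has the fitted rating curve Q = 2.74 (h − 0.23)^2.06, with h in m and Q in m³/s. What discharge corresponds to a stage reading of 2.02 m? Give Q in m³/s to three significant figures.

Q = 2.74 × (2.02 − 0.23)^2.06 = 2.74 × 1.79^2.06 = 9.091 m³/s

9.09 m³/s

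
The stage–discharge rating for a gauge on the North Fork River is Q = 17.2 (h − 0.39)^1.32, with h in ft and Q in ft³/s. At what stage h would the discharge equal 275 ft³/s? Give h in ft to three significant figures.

8.56 ft

h − h₀ = (Q/C)^(1/b) = (275/17.2)^(1/1.32) = 8.165 ft
h = 0.39 + 8.165 = 8.555 ft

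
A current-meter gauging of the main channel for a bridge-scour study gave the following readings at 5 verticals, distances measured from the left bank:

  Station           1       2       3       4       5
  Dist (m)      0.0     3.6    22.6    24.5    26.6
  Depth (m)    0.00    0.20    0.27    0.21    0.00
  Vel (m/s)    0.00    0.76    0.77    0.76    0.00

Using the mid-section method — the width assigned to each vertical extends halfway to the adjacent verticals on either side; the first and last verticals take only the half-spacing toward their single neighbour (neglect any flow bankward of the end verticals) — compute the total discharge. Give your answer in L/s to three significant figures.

w_2 = (22.6 − 0.0)/2 = 11.3 m; q_2 = 0.76 × 0.20 × 11.3 = 1.718 m³/s
w_3 = (24.5 − 3.6)/2 = 10.45 m; q_3 = 0.77 × 0.27 × 10.45 = 2.173 m³/s
w_4 = (26.6 − 22.6)/2 = 2 m; q_4 = 0.76 × 0.21 × 2 = 0.3192 m³/s
Stations 1, 5 contribute zero (depth or velocity is 0).
Q = Σ qᵢ = 4.209 m³/s
= 4.209 × 1000 = 4209 L/s

4210 L/s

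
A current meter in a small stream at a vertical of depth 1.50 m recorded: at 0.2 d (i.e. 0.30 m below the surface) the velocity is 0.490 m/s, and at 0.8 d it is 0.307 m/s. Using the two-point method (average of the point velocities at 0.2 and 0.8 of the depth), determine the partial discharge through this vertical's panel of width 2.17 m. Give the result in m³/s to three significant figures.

1.30 m³/s

v̄ = (0.490 + 0.307) / 2 = 0.3985 m/s
q = v̄ × d × w = 0.3985 × 1.50 × 2.17 = 1.297 m³/s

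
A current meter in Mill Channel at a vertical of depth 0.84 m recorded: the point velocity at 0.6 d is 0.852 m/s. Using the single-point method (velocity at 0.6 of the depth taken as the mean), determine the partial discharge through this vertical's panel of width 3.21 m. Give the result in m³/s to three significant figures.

2.30 m³/s

v̄ = v₀.₆ = 0.852 m/s
q = v̄ × d × w = 0.8520 × 0.84 × 3.21 = 2.297 m³/s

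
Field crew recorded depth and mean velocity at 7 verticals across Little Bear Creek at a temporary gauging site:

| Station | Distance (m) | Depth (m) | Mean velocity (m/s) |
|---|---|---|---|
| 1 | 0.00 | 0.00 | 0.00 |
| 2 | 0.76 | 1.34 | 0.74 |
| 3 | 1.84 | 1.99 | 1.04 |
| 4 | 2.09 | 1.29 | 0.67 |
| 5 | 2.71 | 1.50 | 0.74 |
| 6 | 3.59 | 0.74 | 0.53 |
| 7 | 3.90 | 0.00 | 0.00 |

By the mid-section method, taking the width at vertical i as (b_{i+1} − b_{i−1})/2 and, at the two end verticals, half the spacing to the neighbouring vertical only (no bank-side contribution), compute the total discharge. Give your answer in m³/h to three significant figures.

w_2 = (1.84 − 0.00)/2 = 0.92 m; q_2 = 0.74 × 1.34 × 0.92 = 0.9123 m³/s
w_3 = (2.09 − 0.76)/2 = 0.665 m; q_3 = 1.04 × 1.99 × 0.665 = 1.376 m³/s
w_4 = (2.71 − 1.84)/2 = 0.435 m; q_4 = 0.67 × 1.29 × 0.435 = 0.3760 m³/s
w_5 = (3.59 − 2.09)/2 = 0.75 m; q_5 = 0.74 × 1.50 × 0.75 = 0.8325 m³/s
w_6 = (3.90 − 2.71)/2 = 0.595 m; q_6 = 0.53 × 0.74 × 0.595 = 0.2334 m³/s
Stations 1, 7 contribute zero (depth or velocity is 0).
Q = Σ qᵢ = 3.730 m³/s
= 3.730 × 3600 = 13430 m³/h

13400 m³/h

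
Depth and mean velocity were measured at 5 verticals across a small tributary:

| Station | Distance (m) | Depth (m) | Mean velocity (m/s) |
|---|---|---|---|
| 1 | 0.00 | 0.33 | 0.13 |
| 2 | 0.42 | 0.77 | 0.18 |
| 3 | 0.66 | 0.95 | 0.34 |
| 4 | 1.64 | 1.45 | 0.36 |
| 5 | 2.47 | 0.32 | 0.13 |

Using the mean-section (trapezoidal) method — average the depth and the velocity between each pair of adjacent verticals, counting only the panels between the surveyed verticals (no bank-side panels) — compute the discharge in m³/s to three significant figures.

Panel 1-2: Δb = 0.42 m, d̄ = (0.33+0.77)/2 = 0.55, v̄ = (0.13+0.18)/2 = 0.155 → q = 0.42×0.55×0.155 = 0.03581 m³/s
Panel 2-3: Δb = 0.24 m, d̄ = (0.77+0.95)/2 = 0.86, v̄ = (0.18+0.34)/2 = 0.26 → q = 0.24×0.86×0.26 = 0.05366 m³/s
Panel 3-4: Δb = 0.98 m, d̄ = (0.95+1.45)/2 = 1.2, v̄ = (0.34+0.36)/2 = 0.35 → q = 0.98×1.2×0.35 = 0.4116 m³/s
Panel 4-5: Δb = 0.83 m, d̄ = (1.45+0.32)/2 = 0.885, v̄ = (0.36+0.13)/2 = 0.245 → q = 0.83×0.885×0.245 = 0.1800 m³/s
Q = Σ q = 0.6810 m³/s

0.681 m³/s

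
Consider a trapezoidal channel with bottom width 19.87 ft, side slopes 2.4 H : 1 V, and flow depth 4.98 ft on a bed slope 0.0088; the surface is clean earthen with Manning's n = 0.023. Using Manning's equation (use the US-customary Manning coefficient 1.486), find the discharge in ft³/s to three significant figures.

A = (b + z·y)·y = (19.87 + 2.4×4.98)×4.98 = 158.5 ft²
P = b + 2y√(1+z²) = 19.87 + 2×4.98×√(1+2.4²) = 45.77 ft
R = A/P = 158.5/45.77 = 3.463 ft
Q = (1.486/n)·A·R^(2/3)·S^(1/2) = (1.486/0.023) × 158.5 × 3.463^(2/3) × 0.0088^(1/2) = 2198 ft³/s

2200 ft³/s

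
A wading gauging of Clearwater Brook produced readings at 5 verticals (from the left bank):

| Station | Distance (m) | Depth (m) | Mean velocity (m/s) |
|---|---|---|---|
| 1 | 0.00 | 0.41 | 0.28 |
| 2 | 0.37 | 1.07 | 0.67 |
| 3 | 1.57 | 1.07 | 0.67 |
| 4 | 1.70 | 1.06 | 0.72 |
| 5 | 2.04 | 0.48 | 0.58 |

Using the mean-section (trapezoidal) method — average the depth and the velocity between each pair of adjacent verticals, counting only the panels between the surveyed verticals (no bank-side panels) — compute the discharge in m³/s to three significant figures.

1.26 m³/s

Panel 1-2: Δb = 0.37 m, d̄ = (0.41+1.07)/2 = 0.74, v̄ = (0.28+0.67)/2 = 0.475 → q = 0.37×0.74×0.475 = 0.1301 m³/s
Panel 2-3: Δb = 1.2 m, d̄ = (1.07+1.07)/2 = 1.07, v̄ = (0.67+0.67)/2 = 0.67 → q = 1.2×1.07×0.67 = 0.8603 m³/s
Panel 3-4: Δb = 0.13 m, d̄ = (1.07+1.06)/2 = 1.065, v̄ = (0.67+0.72)/2 = 0.695 → q = 0.13×1.065×0.695 = 0.09622 m³/s
Panel 4-5: Δb = 0.34 m, d̄ = (1.06+0.48)/2 = 0.77, v̄ = (0.72+0.58)/2 = 0.65 → q = 0.34×0.77×0.65 = 0.1702 m³/s
Q = Σ q = 1.257 m³/s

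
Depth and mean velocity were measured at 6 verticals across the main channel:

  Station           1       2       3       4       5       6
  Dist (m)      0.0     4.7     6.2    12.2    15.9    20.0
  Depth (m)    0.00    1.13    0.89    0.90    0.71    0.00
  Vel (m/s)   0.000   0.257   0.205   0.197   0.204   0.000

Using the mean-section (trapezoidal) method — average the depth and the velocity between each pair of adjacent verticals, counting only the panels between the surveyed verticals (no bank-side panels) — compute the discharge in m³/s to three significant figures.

2.52 m³/s

Panel 1-2: Δb = 4.7 m, d̄ = (0.00+1.13)/2 = 0.565, v̄ = (0.000+0.257)/2 = 0.1285 → q = 4.7×0.565×0.1285 = 0.3412 m³/s
Panel 2-3: Δb = 1.5 m, d̄ = (1.13+0.89)/2 = 1.01, v̄ = (0.257+0.205)/2 = 0.231 → q = 1.5×1.01×0.231 = 0.3500 m³/s
Panel 3-4: Δb = 6 m, d̄ = (0.89+0.90)/2 = 0.895, v̄ = (0.205+0.197)/2 = 0.201 → q = 6×0.895×0.201 = 1.079 m³/s
Panel 4-5: Δb = 3.7 m, d̄ = (0.90+0.71)/2 = 0.805, v̄ = (0.197+0.204)/2 = 0.2005 → q = 3.7×0.805×0.2005 = 0.5972 m³/s
Panel 5-6: Δb = 4.1 m, d̄ = (0.71+0.00)/2 = 0.355, v̄ = (0.204+0.000)/2 = 0.102 → q = 4.1×0.355×0.102 = 0.1485 m³/s
Q = Σ q = 2.516 m³/s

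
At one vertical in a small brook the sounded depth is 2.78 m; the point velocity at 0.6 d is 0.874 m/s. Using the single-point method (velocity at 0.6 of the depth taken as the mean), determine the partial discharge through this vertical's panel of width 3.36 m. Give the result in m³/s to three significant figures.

8.16 m³/s

v̄ = v₀.₆ = 0.874 m/s
q = v̄ × d × w = 0.8740 × 2.78 × 3.36 = 8.164 m³/s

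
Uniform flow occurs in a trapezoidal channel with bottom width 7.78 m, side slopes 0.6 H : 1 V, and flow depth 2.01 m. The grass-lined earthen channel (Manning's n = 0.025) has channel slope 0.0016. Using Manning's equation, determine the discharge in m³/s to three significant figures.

37.0 m³/s

A = (b + z·y)·y = (7.78 + 0.6×2.01)×2.01 = 18.06 m²
P = b + 2y√(1+z²) = 7.78 + 2×2.01×√(1+0.6²) = 12.47 m
R = A/P = 18.06/12.47 = 1.449 m
Q = (1/n)·A·R^(2/3)·S^(1/2) = (1/0.025) × 18.06 × 1.449^(2/3) × 0.0016^(1/2) = 37.00 m³/s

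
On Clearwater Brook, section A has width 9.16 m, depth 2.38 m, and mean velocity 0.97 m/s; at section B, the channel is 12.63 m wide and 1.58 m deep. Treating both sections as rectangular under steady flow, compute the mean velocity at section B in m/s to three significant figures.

Q = A₁V₁ = (9.16×2.38) × 0.97 = 21.15 m³/s
A₂ = 12.63 × 1.58 = 19.96 m²
V₂ = Q/A₂ = 21.15/19.96 = 1.060 m/s

1.06 m/s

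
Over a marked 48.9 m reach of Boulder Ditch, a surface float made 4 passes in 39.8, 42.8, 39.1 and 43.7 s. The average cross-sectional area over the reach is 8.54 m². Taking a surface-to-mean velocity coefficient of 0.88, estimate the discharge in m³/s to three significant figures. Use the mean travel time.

t̄ = (39.8 + 42.8 + 39.1 + 43.7) / 4 = 41.35 s
v_surface = L / t̄ = 48.9 / 41.35 = 1.183 m/s
v_mean = 0.88 × 1.183 = 1.041 m/s
Q = A × v_mean = 8.54 × 1.041 = 8.887 m³/s

8.89 m³/s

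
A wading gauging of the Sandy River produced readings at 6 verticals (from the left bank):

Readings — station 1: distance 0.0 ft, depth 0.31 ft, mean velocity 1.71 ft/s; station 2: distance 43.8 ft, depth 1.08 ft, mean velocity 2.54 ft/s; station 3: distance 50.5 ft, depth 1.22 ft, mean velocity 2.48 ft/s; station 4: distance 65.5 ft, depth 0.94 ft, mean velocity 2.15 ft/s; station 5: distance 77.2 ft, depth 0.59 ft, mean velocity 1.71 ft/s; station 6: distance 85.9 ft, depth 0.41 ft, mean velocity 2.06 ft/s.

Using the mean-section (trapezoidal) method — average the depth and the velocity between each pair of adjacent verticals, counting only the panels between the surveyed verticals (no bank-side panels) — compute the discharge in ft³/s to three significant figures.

147 ft³/s

Panel 1-2: Δb = 43.8 ft, d̄ = (0.31+1.08)/2 = 0.695, v̄ = (1.71+2.54)/2 = 2.125 → q = 43.8×0.695×2.125 = 64.69 ft³/s
Panel 2-3: Δb = 6.7 ft, d̄ = (1.08+1.22)/2 = 1.15, v̄ = (2.54+2.48)/2 = 2.51 → q = 6.7×1.15×2.51 = 19.34 ft³/s
Panel 3-4: Δb = 15 ft, d̄ = (1.22+0.94)/2 = 1.08, v̄ = (2.48+2.15)/2 = 2.315 → q = 15×1.08×2.315 = 37.50 ft³/s
Panel 4-5: Δb = 11.7 ft, d̄ = (0.94+0.59)/2 = 0.765, v̄ = (2.15+1.71)/2 = 1.93 → q = 11.7×0.765×1.93 = 17.27 ft³/s
Panel 5-6: Δb = 8.7 ft, d̄ = (0.59+0.41)/2 = 0.5, v̄ = (1.71+2.06)/2 = 1.885 → q = 8.7×0.5×1.885 = 8.200 ft³/s
Q = Σ q = 147.0 ft³/s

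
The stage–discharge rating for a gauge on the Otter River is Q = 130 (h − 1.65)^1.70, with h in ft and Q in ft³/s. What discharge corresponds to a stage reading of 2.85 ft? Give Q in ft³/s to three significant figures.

177 ft³/s

Q = 130 × (2.85 − 1.65)^1.70 = 130 × 1.2^1.70 = 177.2 ft³/s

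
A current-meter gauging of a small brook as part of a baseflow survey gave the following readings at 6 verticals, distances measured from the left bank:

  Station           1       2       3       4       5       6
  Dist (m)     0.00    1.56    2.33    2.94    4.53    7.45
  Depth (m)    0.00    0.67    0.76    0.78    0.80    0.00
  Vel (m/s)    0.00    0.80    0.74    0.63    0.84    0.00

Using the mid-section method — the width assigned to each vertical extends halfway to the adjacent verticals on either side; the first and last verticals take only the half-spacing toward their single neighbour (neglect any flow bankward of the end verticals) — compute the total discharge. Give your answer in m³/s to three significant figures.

w_2 = (2.33 − 0.00)/2 = 1.165 m; q_2 = 0.80 × 0.67 × 1.165 = 0.6244 m³/s
w_3 = (2.94 − 1.56)/2 = 0.69 m; q_3 = 0.74 × 0.76 × 0.69 = 0.3881 m³/s
w_4 = (4.53 − 2.33)/2 = 1.1 m; q_4 = 0.63 × 0.78 × 1.1 = 0.5405 m³/s
w_5 = (7.45 − 2.94)/2 = 2.255 m; q_5 = 0.84 × 0.80 × 2.255 = 1.515 m³/s
Stations 1, 6 contribute zero (depth or velocity is 0).
Q = Σ qᵢ = 3.068 m³/s

3.07 m³/s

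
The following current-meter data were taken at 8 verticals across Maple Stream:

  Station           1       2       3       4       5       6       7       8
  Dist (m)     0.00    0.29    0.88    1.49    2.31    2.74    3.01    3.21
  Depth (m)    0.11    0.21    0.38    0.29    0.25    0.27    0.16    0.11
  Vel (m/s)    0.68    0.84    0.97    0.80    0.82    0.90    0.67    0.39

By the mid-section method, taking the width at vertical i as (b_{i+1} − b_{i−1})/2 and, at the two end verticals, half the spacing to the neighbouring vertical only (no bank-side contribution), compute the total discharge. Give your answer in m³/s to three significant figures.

0.718 m³/s

w_1 = (0.29 − 0.00)/2 = 0.145 m; q_1 = 0.68 × 0.11 × 0.145 = 0.01085 m³/s
w_2 = (0.88 − 0.00)/2 = 0.44 m; q_2 = 0.84 × 0.21 × 0.44 = 0.07762 m³/s
w_3 = (1.49 − 0.29)/2 = 0.6 m; q_3 = 0.97 × 0.38 × 0.6 = 0.2212 m³/s
w_4 = (2.31 − 0.88)/2 = 0.715 m; q_4 = 0.80 × 0.29 × 0.715 = 0.1659 m³/s
w_5 = (2.74 − 1.49)/2 = 0.625 m; q_5 = 0.82 × 0.25 × 0.625 = 0.1281 m³/s
w_6 = (3.01 − 2.31)/2 = 0.35 m; q_6 = 0.90 × 0.27 × 0.35 = 0.08505 m³/s
w_7 = (3.21 − 2.74)/2 = 0.235 m; q_7 = 0.67 × 0.16 × 0.235 = 0.02519 m³/s
w_8 = (3.21 − 3.01)/2 = 0.1 m; q_8 = 0.39 × 0.11 × 0.1 = 0.004290 m³/s
Q = Σ qᵢ = 0.7182 m³/s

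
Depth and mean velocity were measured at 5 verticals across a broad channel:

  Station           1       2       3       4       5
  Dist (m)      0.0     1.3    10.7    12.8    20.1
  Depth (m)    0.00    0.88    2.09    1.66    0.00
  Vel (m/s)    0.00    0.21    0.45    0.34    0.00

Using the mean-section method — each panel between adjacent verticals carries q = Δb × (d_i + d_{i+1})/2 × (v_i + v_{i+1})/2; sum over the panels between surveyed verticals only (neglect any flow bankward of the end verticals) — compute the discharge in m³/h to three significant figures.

Panel 1-2: Δb = 1.3 m, d̄ = (0.00+0.88)/2 = 0.44, v̄ = (0.00+0.21)/2 = 0.105 → q = 1.3×0.44×0.105 = 0.06006 m³/s
Panel 2-3: Δb = 9.4 m, d̄ = (0.88+2.09)/2 = 1.485, v̄ = (0.21+0.45)/2 = 0.33 → q = 9.4×1.485×0.33 = 4.606 m³/s
Panel 3-4: Δb = 2.1 m, d̄ = (2.09+1.66)/2 = 1.875, v̄ = (0.45+0.34)/2 = 0.395 → q = 2.1×1.875×0.395 = 1.555 m³/s
Panel 4-5: Δb = 7.3 m, d̄ = (1.66+0.00)/2 = 0.83, v̄ = (0.34+0.00)/2 = 0.17 → q = 7.3×0.83×0.17 = 1.030 m³/s
Q = Σ q = 7.252 m³/s
= 7.252 × 3600 = 26110 m³/h

26100 m³/h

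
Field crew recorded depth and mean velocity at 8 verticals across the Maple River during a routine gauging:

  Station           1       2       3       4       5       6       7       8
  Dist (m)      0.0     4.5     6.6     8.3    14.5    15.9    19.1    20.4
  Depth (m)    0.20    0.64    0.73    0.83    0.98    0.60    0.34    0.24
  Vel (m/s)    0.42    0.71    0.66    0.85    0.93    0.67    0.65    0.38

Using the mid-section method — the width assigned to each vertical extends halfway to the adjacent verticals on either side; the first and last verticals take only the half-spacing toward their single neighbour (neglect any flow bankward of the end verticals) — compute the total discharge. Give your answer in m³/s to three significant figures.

w_1 = (4.5 − 0.0)/2 = 2.25 m; q_1 = 0.42 × 0.20 × 2.25 = 0.1890 m³/s
w_2 = (6.6 − 0.0)/2 = 3.3 m; q_2 = 0.71 × 0.64 × 3.3 = 1.500 m³/s
w_3 = (8.3 − 4.5)/2 = 1.9 m; q_3 = 0.66 × 0.73 × 1.9 = 0.9154 m³/s
w_4 = (14.5 − 6.6)/2 = 3.95 m; q_4 = 0.85 × 0.83 × 3.95 = 2.787 m³/s
w_5 = (15.9 − 8.3)/2 = 3.8 m; q_5 = 0.93 × 0.98 × 3.8 = 3.463 m³/s
w_6 = (19.1 − 14.5)/2 = 2.3 m; q_6 = 0.67 × 0.60 × 2.3 = 0.9246 m³/s
w_7 = (20.4 − 15.9)/2 = 2.25 m; q_7 = 0.65 × 0.34 × 2.25 = 0.4973 m³/s
w_8 = (20.4 − 19.1)/2 = 0.65 m; q_8 = 0.38 × 0.24 × 0.65 = 0.05928 m³/s
Q = Σ qᵢ = 10.34 m³/s

10.3 m³/s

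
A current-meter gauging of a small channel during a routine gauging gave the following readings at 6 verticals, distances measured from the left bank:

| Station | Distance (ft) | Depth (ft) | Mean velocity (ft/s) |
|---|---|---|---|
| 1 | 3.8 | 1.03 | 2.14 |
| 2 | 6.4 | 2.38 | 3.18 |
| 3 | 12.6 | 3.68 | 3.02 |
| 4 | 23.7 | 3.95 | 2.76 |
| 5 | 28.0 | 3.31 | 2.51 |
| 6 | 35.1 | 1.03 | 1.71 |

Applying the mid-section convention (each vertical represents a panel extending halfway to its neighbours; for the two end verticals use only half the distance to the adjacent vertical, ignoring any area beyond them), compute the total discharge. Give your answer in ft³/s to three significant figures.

270 ft³/s

w_1 = (6.4 − 3.8)/2 = 1.3 ft; q_1 = 2.14 × 1.03 × 1.3 = 2.865 ft³/s
w_2 = (12.6 − 3.8)/2 = 4.4 ft; q_2 = 3.18 × 2.38 × 4.4 = 33.30 ft³/s
w_3 = (23.7 − 6.4)/2 = 8.65 ft; q_3 = 3.02 × 3.68 × 8.65 = 96.13 ft³/s
w_4 = (28.0 − 12.6)/2 = 7.7 ft; q_4 = 2.76 × 3.95 × 7.7 = 83.95 ft³/s
w_5 = (35.1 − 23.7)/2 = 5.7 ft; q_5 = 2.51 × 3.31 × 5.7 = 47.36 ft³/s
w_6 = (35.1 − 28.0)/2 = 3.55 ft; q_6 = 1.71 × 1.03 × 3.55 = 6.253 ft³/s
Q = Σ qᵢ = 269.9 ft³/s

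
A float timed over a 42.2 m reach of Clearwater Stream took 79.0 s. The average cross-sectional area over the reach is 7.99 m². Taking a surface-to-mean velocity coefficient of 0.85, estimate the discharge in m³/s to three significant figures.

3.63 m³/s

v_surface = L / t̄ = 42.2 / 79 = 0.5342 m/s
v_mean = 0.85 × 0.5342 = 0.4541 m/s
Q = A × v_mean = 7.99 × 0.4541 = 3.628 m³/s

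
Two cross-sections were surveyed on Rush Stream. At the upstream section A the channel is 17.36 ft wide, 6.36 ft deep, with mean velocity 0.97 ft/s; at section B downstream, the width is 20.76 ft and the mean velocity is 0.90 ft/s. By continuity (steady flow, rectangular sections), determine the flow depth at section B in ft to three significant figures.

Q = A₁V₁ = (17.36×6.36) × 0.97 = 107.1 ft³/s
d₂ = Q/(b₂ V₂) = 107.1/(20.76×0.90) = 5.732 ft

5.73 ft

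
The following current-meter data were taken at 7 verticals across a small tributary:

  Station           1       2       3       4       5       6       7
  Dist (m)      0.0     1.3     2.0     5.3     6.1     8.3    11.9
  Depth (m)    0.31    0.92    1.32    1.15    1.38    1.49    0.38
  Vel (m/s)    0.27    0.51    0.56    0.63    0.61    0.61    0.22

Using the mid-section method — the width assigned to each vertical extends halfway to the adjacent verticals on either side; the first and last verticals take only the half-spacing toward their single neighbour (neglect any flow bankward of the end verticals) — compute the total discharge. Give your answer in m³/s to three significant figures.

w_1 = (1.3 − 0.0)/2 = 0.65 m; q_1 = 0.27 × 0.31 × 0.65 = 0.05441 m³/s
w_2 = (2.0 − 0.0)/2 = 1 m; q_2 = 0.51 × 0.92 × 1 = 0.4692 m³/s
w_3 = (5.3 − 1.3)/2 = 2 m; q_3 = 0.56 × 1.32 × 2 = 1.478 m³/s
w_4 = (6.1 − 2.0)/2 = 2.05 m; q_4 = 0.63 × 1.15 × 2.05 = 1.485 m³/s
w_5 = (8.3 − 5.3)/2 = 1.5 m; q_5 = 0.61 × 1.38 × 1.5 = 1.263 m³/s
w_6 = (11.9 − 6.1)/2 = 2.9 m; q_6 = 0.61 × 1.49 × 2.9 = 2.636 m³/s
w_7 = (11.9 − 8.3)/2 = 1.8 m; q_7 = 0.22 × 0.38 × 1.8 = 0.1505 m³/s
Q = Σ qᵢ = 7.536 m³/s

7.54 m³/s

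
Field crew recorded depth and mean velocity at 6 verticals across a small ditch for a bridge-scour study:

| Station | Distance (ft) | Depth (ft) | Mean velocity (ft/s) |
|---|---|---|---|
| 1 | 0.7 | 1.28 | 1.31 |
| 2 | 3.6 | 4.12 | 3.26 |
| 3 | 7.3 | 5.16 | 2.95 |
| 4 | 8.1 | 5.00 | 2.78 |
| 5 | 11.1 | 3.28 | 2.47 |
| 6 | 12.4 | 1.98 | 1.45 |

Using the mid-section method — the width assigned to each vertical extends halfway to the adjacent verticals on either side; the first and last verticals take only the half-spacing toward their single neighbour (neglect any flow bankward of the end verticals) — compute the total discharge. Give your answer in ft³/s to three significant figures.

127 ft³/s

w_1 = (3.6 − 0.7)/2 = 1.45 ft; q_1 = 1.31 × 1.28 × 1.45 = 2.431 ft³/s
w_2 = (7.3 − 0.7)/2 = 3.3 ft; q_2 = 3.26 × 4.12 × 3.3 = 44.32 ft³/s
w_3 = (8.1 − 3.6)/2 = 2.25 ft; q_3 = 2.95 × 5.16 × 2.25 = 34.25 ft³/s
w_4 = (11.1 − 7.3)/2 = 1.9 ft; q_4 = 2.78 × 5.00 × 1.9 = 26.41 ft³/s
w_5 = (12.4 − 8.1)/2 = 2.15 ft; q_5 = 2.47 × 3.28 × 2.15 = 17.42 ft³/s
w_6 = (12.4 − 11.1)/2 = 0.65 ft; q_6 = 1.45 × 1.98 × 0.65 = 1.866 ft³/s
Q = Σ qᵢ = 126.7 ft³/s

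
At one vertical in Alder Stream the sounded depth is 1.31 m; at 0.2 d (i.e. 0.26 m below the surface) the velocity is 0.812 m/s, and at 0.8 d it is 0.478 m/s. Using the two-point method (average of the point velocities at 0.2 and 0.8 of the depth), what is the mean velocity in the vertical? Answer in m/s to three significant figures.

0.645 m/s

v̄ = (0.812 + 0.478) / 2 = 0.6450 m/s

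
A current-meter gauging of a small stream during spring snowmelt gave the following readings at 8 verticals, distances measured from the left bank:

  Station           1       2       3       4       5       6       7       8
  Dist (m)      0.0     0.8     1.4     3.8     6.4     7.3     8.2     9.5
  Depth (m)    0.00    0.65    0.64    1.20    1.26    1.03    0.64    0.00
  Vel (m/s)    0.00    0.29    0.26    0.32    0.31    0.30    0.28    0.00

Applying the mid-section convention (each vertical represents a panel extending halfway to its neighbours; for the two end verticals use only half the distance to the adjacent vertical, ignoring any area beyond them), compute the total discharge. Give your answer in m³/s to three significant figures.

w_2 = (1.4 − 0.0)/2 = 0.7 m; q_2 = 0.29 × 0.65 × 0.7 = 0.1320 m³/s
w_3 = (3.8 − 0.8)/2 = 1.5 m; q_3 = 0.26 × 0.64 × 1.5 = 0.2496 m³/s
w_4 = (6.4 − 1.4)/2 = 2.5 m; q_4 = 0.32 × 1.20 × 2.5 = 0.9600 m³/s
w_5 = (7.3 − 3.8)/2 = 1.75 m; q_5 = 0.31 × 1.26 × 1.75 = 0.6836 m³/s
w_6 = (8.2 − 6.4)/2 = 0.9 m; q_6 = 0.30 × 1.03 × 0.9 = 0.2781 m³/s
w_7 = (9.5 − 7.3)/2 = 1.1 m; q_7 = 0.28 × 0.64 × 1.1 = 0.1971 m³/s
Stations 1, 8 contribute zero (depth or velocity is 0).
Q = Σ qᵢ = 2.500 m³/s

2.50 m³/s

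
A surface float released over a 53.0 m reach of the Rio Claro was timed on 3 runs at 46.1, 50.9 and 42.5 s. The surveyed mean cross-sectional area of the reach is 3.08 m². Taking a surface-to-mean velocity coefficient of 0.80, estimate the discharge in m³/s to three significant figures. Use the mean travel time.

2.81 m³/s

t̄ = (46.1 + 50.9 + 42.5) / 3 = 46.5 s
v_surface = L / t̄ = 53.0 / 46.5 = 1.140 m/s
v_mean = 0.80 × 1.140 = 0.9118 m/s
Q = A × v_mean = 3.08 × 0.9118 = 2.808 m³/s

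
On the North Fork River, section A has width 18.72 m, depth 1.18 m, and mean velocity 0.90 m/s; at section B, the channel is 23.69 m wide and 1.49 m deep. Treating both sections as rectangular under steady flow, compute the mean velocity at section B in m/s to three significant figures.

0.563 m/s

Q = A₁V₁ = (18.72×1.18) × 0.90 = 19.88 m³/s
A₂ = 23.69 × 1.49 = 35.30 m²
V₂ = Q/A₂ = 19.88/35.30 = 0.5632 m/s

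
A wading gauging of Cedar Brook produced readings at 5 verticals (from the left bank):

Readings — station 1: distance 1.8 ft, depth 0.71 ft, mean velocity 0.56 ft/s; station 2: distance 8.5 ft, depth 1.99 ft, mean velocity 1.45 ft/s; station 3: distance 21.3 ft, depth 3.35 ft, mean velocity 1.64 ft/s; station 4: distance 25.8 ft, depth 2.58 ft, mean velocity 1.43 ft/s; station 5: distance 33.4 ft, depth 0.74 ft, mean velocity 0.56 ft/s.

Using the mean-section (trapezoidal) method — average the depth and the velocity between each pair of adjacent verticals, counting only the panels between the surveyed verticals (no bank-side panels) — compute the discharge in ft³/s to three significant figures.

94.9 ft³/s

Panel 1-2: Δb = 6.7 ft, d̄ = (0.71+1.99)/2 = 1.35, v̄ = (0.56+1.45)/2 = 1.005 → q = 6.7×1.35×1.005 = 9.090 ft³/s
Panel 2-3: Δb = 12.8 ft, d̄ = (1.99+3.35)/2 = 2.67, v̄ = (1.45+1.64)/2 = 1.545 → q = 12.8×2.67×1.545 = 52.80 ft³/s
Panel 3-4: Δb = 4.5 ft, d̄ = (3.35+2.58)/2 = 2.965, v̄ = (1.64+1.43)/2 = 1.535 → q = 4.5×2.965×1.535 = 20.48 ft³/s
Panel 4-5: Δb = 7.6 ft, d̄ = (2.58+0.74)/2 = 1.66, v̄ = (1.43+0.56)/2 = 0.995 → q = 7.6×1.66×0.995 = 12.55 ft³/s
Q = Σ q = 94.93 ft³/s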